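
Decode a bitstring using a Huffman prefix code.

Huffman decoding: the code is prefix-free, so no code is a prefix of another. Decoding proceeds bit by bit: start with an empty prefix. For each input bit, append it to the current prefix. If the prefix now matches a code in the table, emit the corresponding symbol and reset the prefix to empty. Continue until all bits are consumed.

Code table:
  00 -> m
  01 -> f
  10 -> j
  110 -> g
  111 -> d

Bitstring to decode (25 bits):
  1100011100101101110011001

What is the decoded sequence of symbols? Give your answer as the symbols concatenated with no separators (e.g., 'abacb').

Answer: gmdmjgdmgf

Derivation:
Bit 0: prefix='1' (no match yet)
Bit 1: prefix='11' (no match yet)
Bit 2: prefix='110' -> emit 'g', reset
Bit 3: prefix='0' (no match yet)
Bit 4: prefix='00' -> emit 'm', reset
Bit 5: prefix='1' (no match yet)
Bit 6: prefix='11' (no match yet)
Bit 7: prefix='111' -> emit 'd', reset
Bit 8: prefix='0' (no match yet)
Bit 9: prefix='00' -> emit 'm', reset
Bit 10: prefix='1' (no match yet)
Bit 11: prefix='10' -> emit 'j', reset
Bit 12: prefix='1' (no match yet)
Bit 13: prefix='11' (no match yet)
Bit 14: prefix='110' -> emit 'g', reset
Bit 15: prefix='1' (no match yet)
Bit 16: prefix='11' (no match yet)
Bit 17: prefix='111' -> emit 'd', reset
Bit 18: prefix='0' (no match yet)
Bit 19: prefix='00' -> emit 'm', reset
Bit 20: prefix='1' (no match yet)
Bit 21: prefix='11' (no match yet)
Bit 22: prefix='110' -> emit 'g', reset
Bit 23: prefix='0' (no match yet)
Bit 24: prefix='01' -> emit 'f', reset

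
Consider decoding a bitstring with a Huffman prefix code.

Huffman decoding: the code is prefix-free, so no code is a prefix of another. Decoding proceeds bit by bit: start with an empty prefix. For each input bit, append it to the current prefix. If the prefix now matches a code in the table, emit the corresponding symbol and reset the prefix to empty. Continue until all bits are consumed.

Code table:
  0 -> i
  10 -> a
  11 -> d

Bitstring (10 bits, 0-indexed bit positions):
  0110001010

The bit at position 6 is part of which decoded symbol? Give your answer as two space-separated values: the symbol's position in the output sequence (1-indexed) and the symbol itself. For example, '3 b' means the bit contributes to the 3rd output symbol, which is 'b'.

Answer: 6 a

Derivation:
Bit 0: prefix='0' -> emit 'i', reset
Bit 1: prefix='1' (no match yet)
Bit 2: prefix='11' -> emit 'd', reset
Bit 3: prefix='0' -> emit 'i', reset
Bit 4: prefix='0' -> emit 'i', reset
Bit 5: prefix='0' -> emit 'i', reset
Bit 6: prefix='1' (no match yet)
Bit 7: prefix='10' -> emit 'a', reset
Bit 8: prefix='1' (no match yet)
Bit 9: prefix='10' -> emit 'a', reset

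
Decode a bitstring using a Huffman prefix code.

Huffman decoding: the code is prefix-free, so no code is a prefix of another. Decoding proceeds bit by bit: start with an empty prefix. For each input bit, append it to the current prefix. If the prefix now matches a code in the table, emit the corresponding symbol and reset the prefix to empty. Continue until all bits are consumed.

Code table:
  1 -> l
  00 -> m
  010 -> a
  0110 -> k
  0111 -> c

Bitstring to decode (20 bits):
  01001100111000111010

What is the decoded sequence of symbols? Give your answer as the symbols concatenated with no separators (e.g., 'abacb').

Answer: akcmca

Derivation:
Bit 0: prefix='0' (no match yet)
Bit 1: prefix='01' (no match yet)
Bit 2: prefix='010' -> emit 'a', reset
Bit 3: prefix='0' (no match yet)
Bit 4: prefix='01' (no match yet)
Bit 5: prefix='011' (no match yet)
Bit 6: prefix='0110' -> emit 'k', reset
Bit 7: prefix='0' (no match yet)
Bit 8: prefix='01' (no match yet)
Bit 9: prefix='011' (no match yet)
Bit 10: prefix='0111' -> emit 'c', reset
Bit 11: prefix='0' (no match yet)
Bit 12: prefix='00' -> emit 'm', reset
Bit 13: prefix='0' (no match yet)
Bit 14: prefix='01' (no match yet)
Bit 15: prefix='011' (no match yet)
Bit 16: prefix='0111' -> emit 'c', reset
Bit 17: prefix='0' (no match yet)
Bit 18: prefix='01' (no match yet)
Bit 19: prefix='010' -> emit 'a', reset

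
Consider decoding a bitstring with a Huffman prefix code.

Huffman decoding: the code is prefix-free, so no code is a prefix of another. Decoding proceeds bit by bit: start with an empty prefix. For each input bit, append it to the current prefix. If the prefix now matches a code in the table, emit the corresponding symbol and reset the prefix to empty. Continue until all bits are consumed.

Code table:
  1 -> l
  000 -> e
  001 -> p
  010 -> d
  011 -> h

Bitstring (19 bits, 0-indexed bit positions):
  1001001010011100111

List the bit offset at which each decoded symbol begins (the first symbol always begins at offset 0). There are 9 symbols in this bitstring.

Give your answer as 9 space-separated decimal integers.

Answer: 0 1 4 7 10 13 14 17 18

Derivation:
Bit 0: prefix='1' -> emit 'l', reset
Bit 1: prefix='0' (no match yet)
Bit 2: prefix='00' (no match yet)
Bit 3: prefix='001' -> emit 'p', reset
Bit 4: prefix='0' (no match yet)
Bit 5: prefix='00' (no match yet)
Bit 6: prefix='001' -> emit 'p', reset
Bit 7: prefix='0' (no match yet)
Bit 8: prefix='01' (no match yet)
Bit 9: prefix='010' -> emit 'd', reset
Bit 10: prefix='0' (no match yet)
Bit 11: prefix='01' (no match yet)
Bit 12: prefix='011' -> emit 'h', reset
Bit 13: prefix='1' -> emit 'l', reset
Bit 14: prefix='0' (no match yet)
Bit 15: prefix='00' (no match yet)
Bit 16: prefix='001' -> emit 'p', reset
Bit 17: prefix='1' -> emit 'l', reset
Bit 18: prefix='1' -> emit 'l', reset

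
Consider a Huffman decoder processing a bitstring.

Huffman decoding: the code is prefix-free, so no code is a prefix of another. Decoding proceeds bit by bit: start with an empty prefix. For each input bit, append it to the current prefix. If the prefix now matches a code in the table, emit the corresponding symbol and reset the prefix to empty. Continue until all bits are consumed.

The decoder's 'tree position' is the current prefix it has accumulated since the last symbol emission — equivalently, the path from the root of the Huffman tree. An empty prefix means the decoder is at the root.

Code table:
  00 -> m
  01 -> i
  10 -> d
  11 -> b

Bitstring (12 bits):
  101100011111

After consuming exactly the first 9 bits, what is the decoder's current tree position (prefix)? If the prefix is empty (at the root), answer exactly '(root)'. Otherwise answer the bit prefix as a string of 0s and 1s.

Answer: 1

Derivation:
Bit 0: prefix='1' (no match yet)
Bit 1: prefix='10' -> emit 'd', reset
Bit 2: prefix='1' (no match yet)
Bit 3: prefix='11' -> emit 'b', reset
Bit 4: prefix='0' (no match yet)
Bit 5: prefix='00' -> emit 'm', reset
Bit 6: prefix='0' (no match yet)
Bit 7: prefix='01' -> emit 'i', reset
Bit 8: prefix='1' (no match yet)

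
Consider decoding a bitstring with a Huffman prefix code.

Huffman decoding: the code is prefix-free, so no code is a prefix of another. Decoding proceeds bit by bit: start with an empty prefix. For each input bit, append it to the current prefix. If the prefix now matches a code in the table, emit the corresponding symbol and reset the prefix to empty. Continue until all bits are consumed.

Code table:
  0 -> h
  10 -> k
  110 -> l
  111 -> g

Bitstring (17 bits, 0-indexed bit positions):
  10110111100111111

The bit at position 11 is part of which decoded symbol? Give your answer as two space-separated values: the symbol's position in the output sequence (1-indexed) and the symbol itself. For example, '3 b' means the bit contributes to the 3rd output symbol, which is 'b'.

Answer: 6 g

Derivation:
Bit 0: prefix='1' (no match yet)
Bit 1: prefix='10' -> emit 'k', reset
Bit 2: prefix='1' (no match yet)
Bit 3: prefix='11' (no match yet)
Bit 4: prefix='110' -> emit 'l', reset
Bit 5: prefix='1' (no match yet)
Bit 6: prefix='11' (no match yet)
Bit 7: prefix='111' -> emit 'g', reset
Bit 8: prefix='1' (no match yet)
Bit 9: prefix='10' -> emit 'k', reset
Bit 10: prefix='0' -> emit 'h', reset
Bit 11: prefix='1' (no match yet)
Bit 12: prefix='11' (no match yet)
Bit 13: prefix='111' -> emit 'g', reset
Bit 14: prefix='1' (no match yet)
Bit 15: prefix='11' (no match yet)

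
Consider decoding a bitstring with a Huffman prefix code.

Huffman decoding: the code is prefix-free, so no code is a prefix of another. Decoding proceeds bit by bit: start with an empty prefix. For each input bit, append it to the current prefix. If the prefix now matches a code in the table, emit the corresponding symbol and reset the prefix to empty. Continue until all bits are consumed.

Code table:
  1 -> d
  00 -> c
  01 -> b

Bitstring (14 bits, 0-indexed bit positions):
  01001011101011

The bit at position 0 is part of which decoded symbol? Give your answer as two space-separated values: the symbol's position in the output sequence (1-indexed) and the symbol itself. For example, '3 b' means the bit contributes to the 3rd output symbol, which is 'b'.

Answer: 1 b

Derivation:
Bit 0: prefix='0' (no match yet)
Bit 1: prefix='01' -> emit 'b', reset
Bit 2: prefix='0' (no match yet)
Bit 3: prefix='00' -> emit 'c', reset
Bit 4: prefix='1' -> emit 'd', reset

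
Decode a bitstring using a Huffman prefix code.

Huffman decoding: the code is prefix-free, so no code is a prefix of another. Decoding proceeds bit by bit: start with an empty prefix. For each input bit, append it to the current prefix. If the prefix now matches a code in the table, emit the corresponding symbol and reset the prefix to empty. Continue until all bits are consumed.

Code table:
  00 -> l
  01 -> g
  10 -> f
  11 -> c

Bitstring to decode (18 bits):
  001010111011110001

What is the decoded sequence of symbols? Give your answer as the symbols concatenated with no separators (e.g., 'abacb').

Answer: lffcfcclg

Derivation:
Bit 0: prefix='0' (no match yet)
Bit 1: prefix='00' -> emit 'l', reset
Bit 2: prefix='1' (no match yet)
Bit 3: prefix='10' -> emit 'f', reset
Bit 4: prefix='1' (no match yet)
Bit 5: prefix='10' -> emit 'f', reset
Bit 6: prefix='1' (no match yet)
Bit 7: prefix='11' -> emit 'c', reset
Bit 8: prefix='1' (no match yet)
Bit 9: prefix='10' -> emit 'f', reset
Bit 10: prefix='1' (no match yet)
Bit 11: prefix='11' -> emit 'c', reset
Bit 12: prefix='1' (no match yet)
Bit 13: prefix='11' -> emit 'c', reset
Bit 14: prefix='0' (no match yet)
Bit 15: prefix='00' -> emit 'l', reset
Bit 16: prefix='0' (no match yet)
Bit 17: prefix='01' -> emit 'g', reset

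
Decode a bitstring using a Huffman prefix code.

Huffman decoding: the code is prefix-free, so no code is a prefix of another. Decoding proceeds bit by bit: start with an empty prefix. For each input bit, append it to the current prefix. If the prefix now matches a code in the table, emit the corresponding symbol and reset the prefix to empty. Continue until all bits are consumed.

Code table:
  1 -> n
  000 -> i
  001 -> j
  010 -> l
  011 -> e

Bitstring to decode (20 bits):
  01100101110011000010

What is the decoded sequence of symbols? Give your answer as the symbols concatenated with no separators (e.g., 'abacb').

Answer: ejenjnil

Derivation:
Bit 0: prefix='0' (no match yet)
Bit 1: prefix='01' (no match yet)
Bit 2: prefix='011' -> emit 'e', reset
Bit 3: prefix='0' (no match yet)
Bit 4: prefix='00' (no match yet)
Bit 5: prefix='001' -> emit 'j', reset
Bit 6: prefix='0' (no match yet)
Bit 7: prefix='01' (no match yet)
Bit 8: prefix='011' -> emit 'e', reset
Bit 9: prefix='1' -> emit 'n', reset
Bit 10: prefix='0' (no match yet)
Bit 11: prefix='00' (no match yet)
Bit 12: prefix='001' -> emit 'j', reset
Bit 13: prefix='1' -> emit 'n', reset
Bit 14: prefix='0' (no match yet)
Bit 15: prefix='00' (no match yet)
Bit 16: prefix='000' -> emit 'i', reset
Bit 17: prefix='0' (no match yet)
Bit 18: prefix='01' (no match yet)
Bit 19: prefix='010' -> emit 'l', reset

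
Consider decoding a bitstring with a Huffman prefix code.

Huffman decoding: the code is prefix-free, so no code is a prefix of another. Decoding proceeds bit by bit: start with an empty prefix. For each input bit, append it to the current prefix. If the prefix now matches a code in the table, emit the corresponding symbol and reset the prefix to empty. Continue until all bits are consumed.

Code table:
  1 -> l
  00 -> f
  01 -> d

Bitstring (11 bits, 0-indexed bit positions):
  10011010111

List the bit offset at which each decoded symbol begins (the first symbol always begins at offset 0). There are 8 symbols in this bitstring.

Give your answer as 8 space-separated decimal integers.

Answer: 0 1 3 4 5 7 9 10

Derivation:
Bit 0: prefix='1' -> emit 'l', reset
Bit 1: prefix='0' (no match yet)
Bit 2: prefix='00' -> emit 'f', reset
Bit 3: prefix='1' -> emit 'l', reset
Bit 4: prefix='1' -> emit 'l', reset
Bit 5: prefix='0' (no match yet)
Bit 6: prefix='01' -> emit 'd', reset
Bit 7: prefix='0' (no match yet)
Bit 8: prefix='01' -> emit 'd', reset
Bit 9: prefix='1' -> emit 'l', reset
Bit 10: prefix='1' -> emit 'l', reset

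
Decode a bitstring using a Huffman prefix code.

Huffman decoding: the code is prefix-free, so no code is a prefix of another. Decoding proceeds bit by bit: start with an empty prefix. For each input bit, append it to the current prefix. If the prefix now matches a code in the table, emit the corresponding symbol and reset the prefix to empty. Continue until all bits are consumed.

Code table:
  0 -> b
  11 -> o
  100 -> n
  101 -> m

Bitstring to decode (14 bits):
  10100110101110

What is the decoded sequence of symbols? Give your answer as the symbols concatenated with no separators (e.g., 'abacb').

Answer: mbbobmob

Derivation:
Bit 0: prefix='1' (no match yet)
Bit 1: prefix='10' (no match yet)
Bit 2: prefix='101' -> emit 'm', reset
Bit 3: prefix='0' -> emit 'b', reset
Bit 4: prefix='0' -> emit 'b', reset
Bit 5: prefix='1' (no match yet)
Bit 6: prefix='11' -> emit 'o', reset
Bit 7: prefix='0' -> emit 'b', reset
Bit 8: prefix='1' (no match yet)
Bit 9: prefix='10' (no match yet)
Bit 10: prefix='101' -> emit 'm', reset
Bit 11: prefix='1' (no match yet)
Bit 12: prefix='11' -> emit 'o', reset
Bit 13: prefix='0' -> emit 'b', reset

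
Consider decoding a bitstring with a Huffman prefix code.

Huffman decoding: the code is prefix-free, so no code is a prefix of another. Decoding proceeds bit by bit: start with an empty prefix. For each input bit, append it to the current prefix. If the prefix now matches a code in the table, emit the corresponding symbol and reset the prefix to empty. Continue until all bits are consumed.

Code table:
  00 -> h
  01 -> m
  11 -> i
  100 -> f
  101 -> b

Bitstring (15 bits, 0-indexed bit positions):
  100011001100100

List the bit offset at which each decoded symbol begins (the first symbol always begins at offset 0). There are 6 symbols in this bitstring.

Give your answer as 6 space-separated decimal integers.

Answer: 0 3 5 8 10 12

Derivation:
Bit 0: prefix='1' (no match yet)
Bit 1: prefix='10' (no match yet)
Bit 2: prefix='100' -> emit 'f', reset
Bit 3: prefix='0' (no match yet)
Bit 4: prefix='01' -> emit 'm', reset
Bit 5: prefix='1' (no match yet)
Bit 6: prefix='10' (no match yet)
Bit 7: prefix='100' -> emit 'f', reset
Bit 8: prefix='1' (no match yet)
Bit 9: prefix='11' -> emit 'i', reset
Bit 10: prefix='0' (no match yet)
Bit 11: prefix='00' -> emit 'h', reset
Bit 12: prefix='1' (no match yet)
Bit 13: prefix='10' (no match yet)
Bit 14: prefix='100' -> emit 'f', reset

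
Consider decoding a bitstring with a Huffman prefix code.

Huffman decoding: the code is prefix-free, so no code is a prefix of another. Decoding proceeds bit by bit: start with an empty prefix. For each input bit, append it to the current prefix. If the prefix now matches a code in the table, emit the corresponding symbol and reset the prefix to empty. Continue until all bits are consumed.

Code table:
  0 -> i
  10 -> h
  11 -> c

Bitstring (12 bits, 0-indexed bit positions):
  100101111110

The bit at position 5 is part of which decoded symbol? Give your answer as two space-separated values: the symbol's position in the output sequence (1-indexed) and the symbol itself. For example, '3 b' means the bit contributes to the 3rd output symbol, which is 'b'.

Answer: 4 c

Derivation:
Bit 0: prefix='1' (no match yet)
Bit 1: prefix='10' -> emit 'h', reset
Bit 2: prefix='0' -> emit 'i', reset
Bit 3: prefix='1' (no match yet)
Bit 4: prefix='10' -> emit 'h', reset
Bit 5: prefix='1' (no match yet)
Bit 6: prefix='11' -> emit 'c', reset
Bit 7: prefix='1' (no match yet)
Bit 8: prefix='11' -> emit 'c', reset
Bit 9: prefix='1' (no match yet)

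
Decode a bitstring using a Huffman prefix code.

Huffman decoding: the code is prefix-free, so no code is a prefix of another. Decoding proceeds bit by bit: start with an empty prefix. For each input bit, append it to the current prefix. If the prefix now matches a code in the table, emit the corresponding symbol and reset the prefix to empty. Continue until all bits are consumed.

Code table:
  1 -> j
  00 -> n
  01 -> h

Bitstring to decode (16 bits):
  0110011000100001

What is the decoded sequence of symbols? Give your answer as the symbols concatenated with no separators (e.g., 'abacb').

Bit 0: prefix='0' (no match yet)
Bit 1: prefix='01' -> emit 'h', reset
Bit 2: prefix='1' -> emit 'j', reset
Bit 3: prefix='0' (no match yet)
Bit 4: prefix='00' -> emit 'n', reset
Bit 5: prefix='1' -> emit 'j', reset
Bit 6: prefix='1' -> emit 'j', reset
Bit 7: prefix='0' (no match yet)
Bit 8: prefix='00' -> emit 'n', reset
Bit 9: prefix='0' (no match yet)
Bit 10: prefix='01' -> emit 'h', reset
Bit 11: prefix='0' (no match yet)
Bit 12: prefix='00' -> emit 'n', reset
Bit 13: prefix='0' (no match yet)
Bit 14: prefix='00' -> emit 'n', reset
Bit 15: prefix='1' -> emit 'j', reset

Answer: hjnjjnhnnj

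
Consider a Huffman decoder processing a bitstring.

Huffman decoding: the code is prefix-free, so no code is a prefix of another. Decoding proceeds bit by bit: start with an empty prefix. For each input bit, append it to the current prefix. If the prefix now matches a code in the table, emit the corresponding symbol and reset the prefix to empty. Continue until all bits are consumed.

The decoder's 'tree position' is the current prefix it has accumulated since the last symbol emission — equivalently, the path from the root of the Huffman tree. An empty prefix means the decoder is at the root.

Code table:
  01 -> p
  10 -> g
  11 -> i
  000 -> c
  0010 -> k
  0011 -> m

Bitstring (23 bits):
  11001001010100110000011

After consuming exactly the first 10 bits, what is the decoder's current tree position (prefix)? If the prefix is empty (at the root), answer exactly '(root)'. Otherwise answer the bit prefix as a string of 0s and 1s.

Answer: (root)

Derivation:
Bit 0: prefix='1' (no match yet)
Bit 1: prefix='11' -> emit 'i', reset
Bit 2: prefix='0' (no match yet)
Bit 3: prefix='00' (no match yet)
Bit 4: prefix='001' (no match yet)
Bit 5: prefix='0010' -> emit 'k', reset
Bit 6: prefix='0' (no match yet)
Bit 7: prefix='01' -> emit 'p', reset
Bit 8: prefix='0' (no match yet)
Bit 9: prefix='01' -> emit 'p', reset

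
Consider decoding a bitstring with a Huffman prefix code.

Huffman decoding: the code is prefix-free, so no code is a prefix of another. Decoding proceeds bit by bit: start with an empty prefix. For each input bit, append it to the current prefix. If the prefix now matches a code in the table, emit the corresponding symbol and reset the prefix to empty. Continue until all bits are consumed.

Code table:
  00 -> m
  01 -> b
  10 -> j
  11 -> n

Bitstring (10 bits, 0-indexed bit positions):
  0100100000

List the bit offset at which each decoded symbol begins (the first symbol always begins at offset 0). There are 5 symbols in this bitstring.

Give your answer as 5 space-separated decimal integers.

Answer: 0 2 4 6 8

Derivation:
Bit 0: prefix='0' (no match yet)
Bit 1: prefix='01' -> emit 'b', reset
Bit 2: prefix='0' (no match yet)
Bit 3: prefix='00' -> emit 'm', reset
Bit 4: prefix='1' (no match yet)
Bit 5: prefix='10' -> emit 'j', reset
Bit 6: prefix='0' (no match yet)
Bit 7: prefix='00' -> emit 'm', reset
Bit 8: prefix='0' (no match yet)
Bit 9: prefix='00' -> emit 'm', reset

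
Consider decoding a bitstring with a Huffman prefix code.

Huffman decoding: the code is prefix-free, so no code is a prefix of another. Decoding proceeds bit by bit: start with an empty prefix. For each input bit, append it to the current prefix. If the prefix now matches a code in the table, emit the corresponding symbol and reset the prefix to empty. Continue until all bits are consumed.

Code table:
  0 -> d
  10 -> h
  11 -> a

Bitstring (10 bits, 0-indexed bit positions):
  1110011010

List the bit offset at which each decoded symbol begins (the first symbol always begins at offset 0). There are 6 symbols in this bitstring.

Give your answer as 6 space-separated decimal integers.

Bit 0: prefix='1' (no match yet)
Bit 1: prefix='11' -> emit 'a', reset
Bit 2: prefix='1' (no match yet)
Bit 3: prefix='10' -> emit 'h', reset
Bit 4: prefix='0' -> emit 'd', reset
Bit 5: prefix='1' (no match yet)
Bit 6: prefix='11' -> emit 'a', reset
Bit 7: prefix='0' -> emit 'd', reset
Bit 8: prefix='1' (no match yet)
Bit 9: prefix='10' -> emit 'h', reset

Answer: 0 2 4 5 7 8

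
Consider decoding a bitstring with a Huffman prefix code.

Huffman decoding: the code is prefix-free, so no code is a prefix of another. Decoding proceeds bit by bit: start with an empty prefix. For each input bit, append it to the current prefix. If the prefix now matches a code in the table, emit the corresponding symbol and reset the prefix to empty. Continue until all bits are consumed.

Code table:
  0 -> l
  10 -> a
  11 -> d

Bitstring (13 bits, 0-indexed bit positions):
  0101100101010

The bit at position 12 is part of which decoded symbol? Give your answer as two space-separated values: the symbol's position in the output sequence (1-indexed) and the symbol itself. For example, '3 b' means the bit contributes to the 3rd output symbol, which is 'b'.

Answer: 8 a

Derivation:
Bit 0: prefix='0' -> emit 'l', reset
Bit 1: prefix='1' (no match yet)
Bit 2: prefix='10' -> emit 'a', reset
Bit 3: prefix='1' (no match yet)
Bit 4: prefix='11' -> emit 'd', reset
Bit 5: prefix='0' -> emit 'l', reset
Bit 6: prefix='0' -> emit 'l', reset
Bit 7: prefix='1' (no match yet)
Bit 8: prefix='10' -> emit 'a', reset
Bit 9: prefix='1' (no match yet)
Bit 10: prefix='10' -> emit 'a', reset
Bit 11: prefix='1' (no match yet)
Bit 12: prefix='10' -> emit 'a', reset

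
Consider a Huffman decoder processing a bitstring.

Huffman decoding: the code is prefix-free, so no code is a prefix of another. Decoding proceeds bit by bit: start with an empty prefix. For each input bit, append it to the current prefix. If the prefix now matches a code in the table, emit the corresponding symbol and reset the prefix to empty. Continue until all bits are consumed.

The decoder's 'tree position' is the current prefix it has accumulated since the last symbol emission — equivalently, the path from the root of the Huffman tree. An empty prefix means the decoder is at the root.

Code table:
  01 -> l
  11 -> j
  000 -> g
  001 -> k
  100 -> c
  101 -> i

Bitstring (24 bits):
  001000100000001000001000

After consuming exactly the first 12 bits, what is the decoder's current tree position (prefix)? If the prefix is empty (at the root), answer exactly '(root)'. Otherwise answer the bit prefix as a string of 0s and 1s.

Bit 0: prefix='0' (no match yet)
Bit 1: prefix='00' (no match yet)
Bit 2: prefix='001' -> emit 'k', reset
Bit 3: prefix='0' (no match yet)
Bit 4: prefix='00' (no match yet)
Bit 5: prefix='000' -> emit 'g', reset
Bit 6: prefix='1' (no match yet)
Bit 7: prefix='10' (no match yet)
Bit 8: prefix='100' -> emit 'c', reset
Bit 9: prefix='0' (no match yet)
Bit 10: prefix='00' (no match yet)
Bit 11: prefix='000' -> emit 'g', reset

Answer: (root)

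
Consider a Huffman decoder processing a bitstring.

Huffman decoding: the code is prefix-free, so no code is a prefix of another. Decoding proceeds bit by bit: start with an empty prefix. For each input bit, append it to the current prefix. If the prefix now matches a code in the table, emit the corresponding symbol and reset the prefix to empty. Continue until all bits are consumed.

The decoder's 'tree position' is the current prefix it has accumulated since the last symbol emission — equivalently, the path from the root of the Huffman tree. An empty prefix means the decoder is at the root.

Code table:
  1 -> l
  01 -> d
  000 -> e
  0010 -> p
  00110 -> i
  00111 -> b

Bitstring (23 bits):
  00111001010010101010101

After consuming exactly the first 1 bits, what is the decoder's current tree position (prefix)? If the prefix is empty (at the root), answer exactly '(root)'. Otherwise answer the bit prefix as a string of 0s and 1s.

Answer: 0

Derivation:
Bit 0: prefix='0' (no match yet)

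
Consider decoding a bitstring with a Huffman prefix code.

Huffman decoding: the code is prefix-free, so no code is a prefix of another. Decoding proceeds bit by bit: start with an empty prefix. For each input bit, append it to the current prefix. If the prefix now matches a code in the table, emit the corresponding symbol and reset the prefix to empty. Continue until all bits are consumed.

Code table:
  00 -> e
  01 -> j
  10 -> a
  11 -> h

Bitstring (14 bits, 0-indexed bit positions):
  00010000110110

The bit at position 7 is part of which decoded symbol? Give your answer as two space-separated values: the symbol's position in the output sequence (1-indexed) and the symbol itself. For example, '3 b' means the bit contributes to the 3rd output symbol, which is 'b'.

Answer: 4 e

Derivation:
Bit 0: prefix='0' (no match yet)
Bit 1: prefix='00' -> emit 'e', reset
Bit 2: prefix='0' (no match yet)
Bit 3: prefix='01' -> emit 'j', reset
Bit 4: prefix='0' (no match yet)
Bit 5: prefix='00' -> emit 'e', reset
Bit 6: prefix='0' (no match yet)
Bit 7: prefix='00' -> emit 'e', reset
Bit 8: prefix='1' (no match yet)
Bit 9: prefix='11' -> emit 'h', reset
Bit 10: prefix='0' (no match yet)
Bit 11: prefix='01' -> emit 'j', reset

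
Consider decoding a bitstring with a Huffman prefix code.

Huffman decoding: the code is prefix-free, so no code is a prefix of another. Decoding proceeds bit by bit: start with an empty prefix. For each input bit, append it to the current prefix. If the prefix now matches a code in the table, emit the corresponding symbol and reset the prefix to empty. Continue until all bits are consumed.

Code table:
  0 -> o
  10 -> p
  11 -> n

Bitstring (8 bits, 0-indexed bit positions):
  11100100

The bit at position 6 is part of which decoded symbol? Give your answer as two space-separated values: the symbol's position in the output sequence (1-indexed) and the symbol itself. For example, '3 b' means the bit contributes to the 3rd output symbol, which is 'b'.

Answer: 4 p

Derivation:
Bit 0: prefix='1' (no match yet)
Bit 1: prefix='11' -> emit 'n', reset
Bit 2: prefix='1' (no match yet)
Bit 3: prefix='10' -> emit 'p', reset
Bit 4: prefix='0' -> emit 'o', reset
Bit 5: prefix='1' (no match yet)
Bit 6: prefix='10' -> emit 'p', reset
Bit 7: prefix='0' -> emit 'o', reset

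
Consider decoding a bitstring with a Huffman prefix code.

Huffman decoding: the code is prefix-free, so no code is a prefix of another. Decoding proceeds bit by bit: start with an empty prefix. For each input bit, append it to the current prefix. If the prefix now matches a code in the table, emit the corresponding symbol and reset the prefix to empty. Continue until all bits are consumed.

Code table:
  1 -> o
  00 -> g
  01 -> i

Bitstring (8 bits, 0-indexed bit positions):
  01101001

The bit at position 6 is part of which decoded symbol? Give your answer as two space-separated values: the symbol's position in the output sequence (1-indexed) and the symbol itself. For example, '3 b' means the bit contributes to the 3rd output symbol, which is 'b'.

Bit 0: prefix='0' (no match yet)
Bit 1: prefix='01' -> emit 'i', reset
Bit 2: prefix='1' -> emit 'o', reset
Bit 3: prefix='0' (no match yet)
Bit 4: prefix='01' -> emit 'i', reset
Bit 5: prefix='0' (no match yet)
Bit 6: prefix='00' -> emit 'g', reset
Bit 7: prefix='1' -> emit 'o', reset

Answer: 4 g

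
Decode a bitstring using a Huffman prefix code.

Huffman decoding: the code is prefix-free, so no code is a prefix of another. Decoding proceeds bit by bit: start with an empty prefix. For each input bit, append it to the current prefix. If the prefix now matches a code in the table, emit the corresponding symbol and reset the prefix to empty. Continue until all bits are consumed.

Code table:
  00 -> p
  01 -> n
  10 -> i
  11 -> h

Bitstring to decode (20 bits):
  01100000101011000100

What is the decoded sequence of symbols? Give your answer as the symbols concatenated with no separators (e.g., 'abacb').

Answer: nippiihpnp

Derivation:
Bit 0: prefix='0' (no match yet)
Bit 1: prefix='01' -> emit 'n', reset
Bit 2: prefix='1' (no match yet)
Bit 3: prefix='10' -> emit 'i', reset
Bit 4: prefix='0' (no match yet)
Bit 5: prefix='00' -> emit 'p', reset
Bit 6: prefix='0' (no match yet)
Bit 7: prefix='00' -> emit 'p', reset
Bit 8: prefix='1' (no match yet)
Bit 9: prefix='10' -> emit 'i', reset
Bit 10: prefix='1' (no match yet)
Bit 11: prefix='10' -> emit 'i', reset
Bit 12: prefix='1' (no match yet)
Bit 13: prefix='11' -> emit 'h', reset
Bit 14: prefix='0' (no match yet)
Bit 15: prefix='00' -> emit 'p', reset
Bit 16: prefix='0' (no match yet)
Bit 17: prefix='01' -> emit 'n', reset
Bit 18: prefix='0' (no match yet)
Bit 19: prefix='00' -> emit 'p', reset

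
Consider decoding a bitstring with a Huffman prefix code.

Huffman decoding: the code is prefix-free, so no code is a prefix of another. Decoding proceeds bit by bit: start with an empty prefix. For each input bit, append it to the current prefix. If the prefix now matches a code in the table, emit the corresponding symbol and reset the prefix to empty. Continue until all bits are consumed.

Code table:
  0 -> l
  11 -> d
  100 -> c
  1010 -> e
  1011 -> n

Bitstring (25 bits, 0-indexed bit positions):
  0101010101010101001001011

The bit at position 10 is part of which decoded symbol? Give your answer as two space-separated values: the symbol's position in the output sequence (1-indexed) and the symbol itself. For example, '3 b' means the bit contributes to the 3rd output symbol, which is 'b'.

Bit 0: prefix='0' -> emit 'l', reset
Bit 1: prefix='1' (no match yet)
Bit 2: prefix='10' (no match yet)
Bit 3: prefix='101' (no match yet)
Bit 4: prefix='1010' -> emit 'e', reset
Bit 5: prefix='1' (no match yet)
Bit 6: prefix='10' (no match yet)
Bit 7: prefix='101' (no match yet)
Bit 8: prefix='1010' -> emit 'e', reset
Bit 9: prefix='1' (no match yet)
Bit 10: prefix='10' (no match yet)
Bit 11: prefix='101' (no match yet)
Bit 12: prefix='1010' -> emit 'e', reset
Bit 13: prefix='1' (no match yet)
Bit 14: prefix='10' (no match yet)

Answer: 4 e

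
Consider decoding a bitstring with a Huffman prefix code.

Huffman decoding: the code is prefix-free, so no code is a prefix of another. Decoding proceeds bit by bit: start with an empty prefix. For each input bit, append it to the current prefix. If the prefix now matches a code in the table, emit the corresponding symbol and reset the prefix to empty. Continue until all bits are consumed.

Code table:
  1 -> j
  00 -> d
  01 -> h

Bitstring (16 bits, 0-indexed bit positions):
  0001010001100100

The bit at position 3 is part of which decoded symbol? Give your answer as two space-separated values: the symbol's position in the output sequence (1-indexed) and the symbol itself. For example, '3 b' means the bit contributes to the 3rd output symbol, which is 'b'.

Answer: 2 h

Derivation:
Bit 0: prefix='0' (no match yet)
Bit 1: prefix='00' -> emit 'd', reset
Bit 2: prefix='0' (no match yet)
Bit 3: prefix='01' -> emit 'h', reset
Bit 4: prefix='0' (no match yet)
Bit 5: prefix='01' -> emit 'h', reset
Bit 6: prefix='0' (no match yet)
Bit 7: prefix='00' -> emit 'd', reset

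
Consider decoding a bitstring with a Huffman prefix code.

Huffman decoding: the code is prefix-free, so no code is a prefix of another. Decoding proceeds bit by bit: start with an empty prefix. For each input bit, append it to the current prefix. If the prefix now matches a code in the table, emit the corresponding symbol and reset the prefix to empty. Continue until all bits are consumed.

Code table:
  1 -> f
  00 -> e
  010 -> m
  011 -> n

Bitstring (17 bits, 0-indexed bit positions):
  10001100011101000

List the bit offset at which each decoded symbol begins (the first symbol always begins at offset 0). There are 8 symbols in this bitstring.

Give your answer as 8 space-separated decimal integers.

Bit 0: prefix='1' -> emit 'f', reset
Bit 1: prefix='0' (no match yet)
Bit 2: prefix='00' -> emit 'e', reset
Bit 3: prefix='0' (no match yet)
Bit 4: prefix='01' (no match yet)
Bit 5: prefix='011' -> emit 'n', reset
Bit 6: prefix='0' (no match yet)
Bit 7: prefix='00' -> emit 'e', reset
Bit 8: prefix='0' (no match yet)
Bit 9: prefix='01' (no match yet)
Bit 10: prefix='011' -> emit 'n', reset
Bit 11: prefix='1' -> emit 'f', reset
Bit 12: prefix='0' (no match yet)
Bit 13: prefix='01' (no match yet)
Bit 14: prefix='010' -> emit 'm', reset
Bit 15: prefix='0' (no match yet)
Bit 16: prefix='00' -> emit 'e', reset

Answer: 0 1 3 6 8 11 12 15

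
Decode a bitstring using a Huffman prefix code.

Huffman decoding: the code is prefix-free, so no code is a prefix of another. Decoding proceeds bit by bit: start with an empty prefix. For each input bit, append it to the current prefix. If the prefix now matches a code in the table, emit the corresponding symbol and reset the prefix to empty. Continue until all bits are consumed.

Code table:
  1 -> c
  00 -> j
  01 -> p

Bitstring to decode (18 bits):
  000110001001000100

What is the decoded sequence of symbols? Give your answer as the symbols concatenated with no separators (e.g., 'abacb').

Bit 0: prefix='0' (no match yet)
Bit 1: prefix='00' -> emit 'j', reset
Bit 2: prefix='0' (no match yet)
Bit 3: prefix='01' -> emit 'p', reset
Bit 4: prefix='1' -> emit 'c', reset
Bit 5: prefix='0' (no match yet)
Bit 6: prefix='00' -> emit 'j', reset
Bit 7: prefix='0' (no match yet)
Bit 8: prefix='01' -> emit 'p', reset
Bit 9: prefix='0' (no match yet)
Bit 10: prefix='00' -> emit 'j', reset
Bit 11: prefix='1' -> emit 'c', reset
Bit 12: prefix='0' (no match yet)
Bit 13: prefix='00' -> emit 'j', reset
Bit 14: prefix='0' (no match yet)
Bit 15: prefix='01' -> emit 'p', reset
Bit 16: prefix='0' (no match yet)
Bit 17: prefix='00' -> emit 'j', reset

Answer: jpcjpjcjpj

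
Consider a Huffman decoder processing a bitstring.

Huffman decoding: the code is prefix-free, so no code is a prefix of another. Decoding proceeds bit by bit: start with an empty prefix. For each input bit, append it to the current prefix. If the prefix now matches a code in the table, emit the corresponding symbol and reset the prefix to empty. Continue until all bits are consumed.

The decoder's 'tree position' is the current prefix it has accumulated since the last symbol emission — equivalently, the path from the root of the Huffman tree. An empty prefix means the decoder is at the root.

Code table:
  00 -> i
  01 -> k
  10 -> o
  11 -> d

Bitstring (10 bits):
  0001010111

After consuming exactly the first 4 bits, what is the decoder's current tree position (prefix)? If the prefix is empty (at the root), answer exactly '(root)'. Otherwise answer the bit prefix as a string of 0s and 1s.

Bit 0: prefix='0' (no match yet)
Bit 1: prefix='00' -> emit 'i', reset
Bit 2: prefix='0' (no match yet)
Bit 3: prefix='01' -> emit 'k', reset

Answer: (root)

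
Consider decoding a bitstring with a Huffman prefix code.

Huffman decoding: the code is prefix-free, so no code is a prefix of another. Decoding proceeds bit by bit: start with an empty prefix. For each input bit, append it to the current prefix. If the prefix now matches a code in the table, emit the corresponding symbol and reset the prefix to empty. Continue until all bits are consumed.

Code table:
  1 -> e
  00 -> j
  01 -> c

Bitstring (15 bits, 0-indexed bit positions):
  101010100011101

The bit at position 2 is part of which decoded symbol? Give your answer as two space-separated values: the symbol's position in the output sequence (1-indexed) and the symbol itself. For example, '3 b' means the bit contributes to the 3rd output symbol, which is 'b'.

Answer: 2 c

Derivation:
Bit 0: prefix='1' -> emit 'e', reset
Bit 1: prefix='0' (no match yet)
Bit 2: prefix='01' -> emit 'c', reset
Bit 3: prefix='0' (no match yet)
Bit 4: prefix='01' -> emit 'c', reset
Bit 5: prefix='0' (no match yet)
Bit 6: prefix='01' -> emit 'c', reset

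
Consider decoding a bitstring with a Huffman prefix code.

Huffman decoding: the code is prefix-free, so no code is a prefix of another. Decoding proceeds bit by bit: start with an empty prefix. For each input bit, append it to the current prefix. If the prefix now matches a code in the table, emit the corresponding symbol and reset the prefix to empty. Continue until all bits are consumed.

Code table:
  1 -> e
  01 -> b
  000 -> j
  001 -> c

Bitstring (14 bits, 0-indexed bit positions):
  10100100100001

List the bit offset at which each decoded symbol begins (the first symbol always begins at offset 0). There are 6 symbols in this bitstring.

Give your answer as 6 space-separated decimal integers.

Bit 0: prefix='1' -> emit 'e', reset
Bit 1: prefix='0' (no match yet)
Bit 2: prefix='01' -> emit 'b', reset
Bit 3: prefix='0' (no match yet)
Bit 4: prefix='00' (no match yet)
Bit 5: prefix='001' -> emit 'c', reset
Bit 6: prefix='0' (no match yet)
Bit 7: prefix='00' (no match yet)
Bit 8: prefix='001' -> emit 'c', reset
Bit 9: prefix='0' (no match yet)
Bit 10: prefix='00' (no match yet)
Bit 11: prefix='000' -> emit 'j', reset
Bit 12: prefix='0' (no match yet)
Bit 13: prefix='01' -> emit 'b', reset

Answer: 0 1 3 6 9 12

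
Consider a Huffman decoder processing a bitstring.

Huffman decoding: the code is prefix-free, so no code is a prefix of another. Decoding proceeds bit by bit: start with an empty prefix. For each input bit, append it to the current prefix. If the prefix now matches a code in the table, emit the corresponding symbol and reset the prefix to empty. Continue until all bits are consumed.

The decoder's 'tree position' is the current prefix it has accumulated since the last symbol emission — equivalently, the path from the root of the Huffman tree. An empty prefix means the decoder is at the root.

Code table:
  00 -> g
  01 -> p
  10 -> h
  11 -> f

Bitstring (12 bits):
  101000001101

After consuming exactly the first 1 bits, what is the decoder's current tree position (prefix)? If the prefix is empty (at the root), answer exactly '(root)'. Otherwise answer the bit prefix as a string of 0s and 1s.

Bit 0: prefix='1' (no match yet)

Answer: 1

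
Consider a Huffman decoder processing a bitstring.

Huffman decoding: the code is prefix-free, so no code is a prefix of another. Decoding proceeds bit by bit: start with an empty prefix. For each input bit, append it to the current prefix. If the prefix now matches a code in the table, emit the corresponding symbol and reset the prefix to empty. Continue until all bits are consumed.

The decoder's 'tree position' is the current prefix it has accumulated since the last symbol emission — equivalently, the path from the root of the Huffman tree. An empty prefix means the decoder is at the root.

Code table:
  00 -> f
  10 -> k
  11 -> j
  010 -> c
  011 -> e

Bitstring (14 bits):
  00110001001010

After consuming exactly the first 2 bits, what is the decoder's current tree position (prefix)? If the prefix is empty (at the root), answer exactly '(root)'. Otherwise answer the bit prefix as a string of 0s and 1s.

Answer: (root)

Derivation:
Bit 0: prefix='0' (no match yet)
Bit 1: prefix='00' -> emit 'f', reset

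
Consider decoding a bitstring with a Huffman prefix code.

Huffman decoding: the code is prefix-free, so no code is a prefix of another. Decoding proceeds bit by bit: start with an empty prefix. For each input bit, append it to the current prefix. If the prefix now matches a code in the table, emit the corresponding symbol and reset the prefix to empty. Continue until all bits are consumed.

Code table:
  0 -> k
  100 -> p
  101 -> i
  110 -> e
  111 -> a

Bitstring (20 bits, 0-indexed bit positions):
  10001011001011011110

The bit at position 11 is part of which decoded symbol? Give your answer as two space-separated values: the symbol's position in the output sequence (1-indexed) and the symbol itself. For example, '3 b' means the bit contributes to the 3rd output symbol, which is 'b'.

Bit 0: prefix='1' (no match yet)
Bit 1: prefix='10' (no match yet)
Bit 2: prefix='100' -> emit 'p', reset
Bit 3: prefix='0' -> emit 'k', reset
Bit 4: prefix='1' (no match yet)
Bit 5: prefix='10' (no match yet)
Bit 6: prefix='101' -> emit 'i', reset
Bit 7: prefix='1' (no match yet)
Bit 8: prefix='10' (no match yet)
Bit 9: prefix='100' -> emit 'p', reset
Bit 10: prefix='1' (no match yet)
Bit 11: prefix='10' (no match yet)
Bit 12: prefix='101' -> emit 'i', reset
Bit 13: prefix='1' (no match yet)
Bit 14: prefix='10' (no match yet)
Bit 15: prefix='101' -> emit 'i', reset

Answer: 5 i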